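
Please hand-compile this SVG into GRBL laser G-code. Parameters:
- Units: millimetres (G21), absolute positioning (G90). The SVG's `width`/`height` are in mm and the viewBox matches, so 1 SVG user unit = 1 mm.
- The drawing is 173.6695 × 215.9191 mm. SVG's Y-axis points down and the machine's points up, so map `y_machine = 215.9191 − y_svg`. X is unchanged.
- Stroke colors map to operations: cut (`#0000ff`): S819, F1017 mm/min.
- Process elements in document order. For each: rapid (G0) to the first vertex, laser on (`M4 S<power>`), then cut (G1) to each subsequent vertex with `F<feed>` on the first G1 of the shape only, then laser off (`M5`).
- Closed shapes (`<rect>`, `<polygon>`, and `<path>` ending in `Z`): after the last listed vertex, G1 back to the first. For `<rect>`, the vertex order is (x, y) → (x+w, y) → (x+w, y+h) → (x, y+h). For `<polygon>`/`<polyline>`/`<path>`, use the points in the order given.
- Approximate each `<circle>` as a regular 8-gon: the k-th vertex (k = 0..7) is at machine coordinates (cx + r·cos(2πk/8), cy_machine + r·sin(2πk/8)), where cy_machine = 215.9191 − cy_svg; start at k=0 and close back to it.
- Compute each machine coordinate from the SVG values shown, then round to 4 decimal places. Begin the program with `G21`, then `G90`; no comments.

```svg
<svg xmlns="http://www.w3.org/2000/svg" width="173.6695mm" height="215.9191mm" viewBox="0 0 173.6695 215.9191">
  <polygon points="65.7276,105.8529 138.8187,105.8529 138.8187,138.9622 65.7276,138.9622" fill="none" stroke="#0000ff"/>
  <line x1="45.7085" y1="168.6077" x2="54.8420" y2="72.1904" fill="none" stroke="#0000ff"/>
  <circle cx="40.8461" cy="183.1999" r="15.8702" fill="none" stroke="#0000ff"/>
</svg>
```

G21
G90
G0 X65.7276 Y110.0662
M4 S819
G1 X138.8187 Y110.0662 F1017
G1 X138.8187 Y76.9569
G1 X65.7276 Y76.9569
G1 X65.7276 Y110.0662
M5
G0 X45.7085 Y47.3114
M4 S819
G1 X54.8420 Y143.7287 F1017
M5
G0 X56.7163 Y32.7192
M4 S819
G1 X52.0680 Y43.9411 F1017
G1 X40.8461 Y48.5894
G1 X29.6242 Y43.9411
G1 X24.9759 Y32.7192
G1 X29.6242 Y21.4973
G1 X40.8461 Y16.8490
G1 X52.0680 Y21.4973
G1 X56.7163 Y32.7192
M5

viewBox `0 0 173.6695 215.9191` with mm width/height → 1 unit = 1 mm. Flip: y_m = 215.9191 − y_svg.

**Shape 1** — `<polygon>` rectangle, stroke `#0000ff` → cut (S819, F1017). Machine vertices: (65.7276,110.0662) → (138.8187,110.0662) → (138.8187,76.9569) → (65.7276,76.9569) → (65.7276,110.0662). Closed: final G1 returns to the first vertex.

**Shape 2** — `<line>` line segment, stroke `#0000ff` → cut (S819, F1017). Machine vertices: (45.7085,47.3114) → (54.8420,143.7287). Open path.

**Shape 3** — `<circle>` circle, stroke `#0000ff` → cut (S819, F1017). Machine vertices: (56.7163,32.7192) → (52.0680,43.9411) → (40.8461,48.5894) → (29.6242,43.9411) → (24.9759,32.7192) → (29.6242,21.4973) → (40.8461,16.8490) → (52.0680,21.4973) → (56.7163,32.7192). Closed: final G1 returns to the first vertex.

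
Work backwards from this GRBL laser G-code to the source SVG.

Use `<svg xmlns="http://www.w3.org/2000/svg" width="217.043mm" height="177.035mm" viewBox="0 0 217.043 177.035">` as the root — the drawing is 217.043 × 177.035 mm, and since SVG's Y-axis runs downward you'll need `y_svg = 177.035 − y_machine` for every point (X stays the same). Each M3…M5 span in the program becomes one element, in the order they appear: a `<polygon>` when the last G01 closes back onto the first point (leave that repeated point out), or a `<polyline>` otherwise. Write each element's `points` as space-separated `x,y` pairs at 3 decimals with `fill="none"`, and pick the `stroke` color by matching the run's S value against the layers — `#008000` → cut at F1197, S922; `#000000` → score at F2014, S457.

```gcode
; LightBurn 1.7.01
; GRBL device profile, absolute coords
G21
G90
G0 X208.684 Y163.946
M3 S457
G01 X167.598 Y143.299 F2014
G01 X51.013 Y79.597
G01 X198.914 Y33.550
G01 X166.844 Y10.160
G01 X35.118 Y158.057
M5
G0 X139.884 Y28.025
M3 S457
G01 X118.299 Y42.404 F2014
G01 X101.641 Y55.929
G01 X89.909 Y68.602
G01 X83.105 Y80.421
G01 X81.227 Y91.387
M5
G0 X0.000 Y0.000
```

<svg xmlns="http://www.w3.org/2000/svg" width="217.043mm" height="177.035mm" viewBox="0 0 217.043 177.035">
  <polyline points="208.684,13.089 167.598,33.736 51.013,97.438 198.914,143.485 166.844,166.875 35.118,18.978" fill="none" stroke="#000000"/>
  <polyline points="139.884,149.010 118.299,134.631 101.641,121.106 89.909,108.433 83.105,96.614 81.227,85.648" fill="none" stroke="#000000"/>
</svg>

Machine Y-up, SVG Y-down with viewBox height 177.035, so y_svg = 177.035 − y_machine; X carries over. Every run uses S457, so all elements get stroke `#000000` (score).

Run 1: The run is open, so emit a `<polyline>` with points (Y-flipped): 208.684,13.089 167.598,33.736 51.013,97.438 198.914,143.485 166.844,166.875 35.118,18.978.

Run 2: The run is open, so emit a `<polyline>` with points (Y-flipped): 139.884,149.010 118.299,134.631 101.641,121.106 89.909,108.433 83.105,96.614 81.227,85.648.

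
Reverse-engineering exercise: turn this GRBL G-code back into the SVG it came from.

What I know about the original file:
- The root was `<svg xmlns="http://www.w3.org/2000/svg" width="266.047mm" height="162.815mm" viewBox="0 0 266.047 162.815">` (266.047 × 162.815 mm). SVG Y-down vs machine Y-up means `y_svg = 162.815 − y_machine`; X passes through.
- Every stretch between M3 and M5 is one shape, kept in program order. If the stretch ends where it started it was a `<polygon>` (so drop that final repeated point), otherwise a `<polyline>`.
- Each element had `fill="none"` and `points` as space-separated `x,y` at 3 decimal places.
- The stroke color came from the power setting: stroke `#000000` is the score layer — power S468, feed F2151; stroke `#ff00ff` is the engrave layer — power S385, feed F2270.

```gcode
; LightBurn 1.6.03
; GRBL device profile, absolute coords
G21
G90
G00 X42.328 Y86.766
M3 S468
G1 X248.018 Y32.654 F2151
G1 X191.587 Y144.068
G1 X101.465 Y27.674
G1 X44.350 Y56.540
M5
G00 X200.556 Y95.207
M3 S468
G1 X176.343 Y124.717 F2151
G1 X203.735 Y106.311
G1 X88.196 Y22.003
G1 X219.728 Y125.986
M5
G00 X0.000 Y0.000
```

<svg xmlns="http://www.w3.org/2000/svg" width="266.047mm" height="162.815mm" viewBox="0 0 266.047 162.815">
  <polyline points="42.328,76.049 248.018,130.161 191.587,18.747 101.465,135.141 44.350,106.275" fill="none" stroke="#000000"/>
  <polyline points="200.556,67.608 176.343,38.098 203.735,56.504 88.196,140.812 219.728,36.829" fill="none" stroke="#000000"/>
</svg>

y_svg = 162.815 − y_m. Every run uses S468, so all elements get stroke `#000000` (score).

[1] open run; points: 42.328,76.049 248.018,130.161 191.587,18.747 101.465,135.141 44.350,106.275

[2] open run; points: 200.556,67.608 176.343,38.098 203.735,56.504 88.196,140.812 219.728,36.829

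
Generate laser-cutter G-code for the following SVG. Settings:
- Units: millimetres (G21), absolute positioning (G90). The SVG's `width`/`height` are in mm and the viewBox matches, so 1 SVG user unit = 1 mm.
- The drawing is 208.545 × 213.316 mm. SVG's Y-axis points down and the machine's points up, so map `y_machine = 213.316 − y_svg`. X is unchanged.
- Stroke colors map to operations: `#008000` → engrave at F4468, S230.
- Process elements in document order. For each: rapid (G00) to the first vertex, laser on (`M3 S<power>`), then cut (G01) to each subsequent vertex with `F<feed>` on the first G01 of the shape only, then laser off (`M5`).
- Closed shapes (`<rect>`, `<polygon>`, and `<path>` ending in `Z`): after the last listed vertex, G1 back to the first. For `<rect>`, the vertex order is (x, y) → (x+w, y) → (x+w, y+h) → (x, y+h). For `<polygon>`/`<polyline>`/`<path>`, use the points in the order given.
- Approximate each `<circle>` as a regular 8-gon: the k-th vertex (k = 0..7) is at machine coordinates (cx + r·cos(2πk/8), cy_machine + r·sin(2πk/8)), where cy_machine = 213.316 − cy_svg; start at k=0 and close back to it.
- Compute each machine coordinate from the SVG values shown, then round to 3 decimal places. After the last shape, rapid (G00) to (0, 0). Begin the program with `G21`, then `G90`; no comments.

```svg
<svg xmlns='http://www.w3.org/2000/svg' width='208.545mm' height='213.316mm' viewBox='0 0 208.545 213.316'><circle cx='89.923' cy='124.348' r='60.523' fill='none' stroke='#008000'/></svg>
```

G21
G90
G00 X150.446 Y88.968
M3 S230
G01 X132.719 Y131.764 F4468
G01 X89.923 Y149.491
G01 X47.127 Y131.764
G01 X29.400 Y88.968
G01 X47.127 Y46.172
G01 X89.923 Y28.445
G01 X132.719 Y46.172
G01 X150.446 Y88.968
M5
G00 X0.000 Y0.000

Since the viewBox matches the mm dimensions, user units are millimetres directly. The only transform is the Y-flip y_m = 213.316 − y_svg.

Shape 1 is a circle drawn with `<circle>`. Its stroke #008000 means engrave at S230, F4468. After flipping Y the toolpath is (150.446,88.968) → (132.719,131.764) → (89.923,149.491) → (47.127,131.764) → (29.400,88.968) → (47.127,46.172) → (89.923,28.445) → (132.719,46.172) → (150.446,88.968), returning to the start.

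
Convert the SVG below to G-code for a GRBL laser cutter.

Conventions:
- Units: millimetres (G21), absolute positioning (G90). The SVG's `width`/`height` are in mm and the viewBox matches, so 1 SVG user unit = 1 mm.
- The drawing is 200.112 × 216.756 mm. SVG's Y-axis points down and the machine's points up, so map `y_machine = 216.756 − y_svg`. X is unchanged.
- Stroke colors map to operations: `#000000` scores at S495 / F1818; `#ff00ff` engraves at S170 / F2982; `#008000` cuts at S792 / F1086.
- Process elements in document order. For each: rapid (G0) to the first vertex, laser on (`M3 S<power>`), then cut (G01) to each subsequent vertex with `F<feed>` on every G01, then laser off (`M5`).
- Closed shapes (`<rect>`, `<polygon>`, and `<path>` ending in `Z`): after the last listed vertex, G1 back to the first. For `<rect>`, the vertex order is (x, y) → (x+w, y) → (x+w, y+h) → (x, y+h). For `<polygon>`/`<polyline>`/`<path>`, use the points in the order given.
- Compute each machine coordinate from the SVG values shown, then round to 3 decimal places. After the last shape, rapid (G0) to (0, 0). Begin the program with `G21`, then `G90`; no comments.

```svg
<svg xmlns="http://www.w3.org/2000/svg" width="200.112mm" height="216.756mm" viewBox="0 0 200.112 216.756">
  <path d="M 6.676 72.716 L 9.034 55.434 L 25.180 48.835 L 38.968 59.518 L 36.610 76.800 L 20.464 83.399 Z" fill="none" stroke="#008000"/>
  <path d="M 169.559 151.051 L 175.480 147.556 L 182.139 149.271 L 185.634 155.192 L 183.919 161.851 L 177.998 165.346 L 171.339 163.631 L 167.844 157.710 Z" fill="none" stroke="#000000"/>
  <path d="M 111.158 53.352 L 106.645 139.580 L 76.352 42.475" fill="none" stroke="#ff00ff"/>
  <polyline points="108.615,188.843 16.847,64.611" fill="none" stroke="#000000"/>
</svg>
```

G21
G90
G0 X6.676 Y144.040
M3 S792
G01 X9.034 Y161.322 F1086
G01 X25.180 Y167.921 F1086
G01 X38.968 Y157.238 F1086
G01 X36.610 Y139.956 F1086
G01 X20.464 Y133.357 F1086
G01 X6.676 Y144.040 F1086
M5
G0 X169.559 Y65.705
M3 S495
G01 X175.480 Y69.200 F1818
G01 X182.139 Y67.485 F1818
G01 X185.634 Y61.564 F1818
G01 X183.919 Y54.905 F1818
G01 X177.998 Y51.410 F1818
G01 X171.339 Y53.125 F1818
G01 X167.844 Y59.046 F1818
G01 X169.559 Y65.705 F1818
M5
G0 X111.158 Y163.404
M3 S170
G01 X106.645 Y77.176 F2982
G01 X76.352 Y174.281 F2982
M5
G0 X108.615 Y27.913
M3 S495
G01 X16.847 Y152.145 F1818
M5
G0 X0.000 Y0.000

1 u = 1 mm; y_m = 216.756 − y.

[1] `<path>` regular polygon, #008000→cut S792 F1086: (6.676,144.040) → (9.034,161.322) → (25.180,167.921) → (38.968,157.238) → (36.610,139.956) → (20.464,133.357) → (6.676,144.040) (closed)

[2] `<path>` regular polygon, #000000→score S495 F1818: (169.559,65.705) → (175.480,69.200) → (182.139,67.485) → (185.634,61.564) → (183.919,54.905) → (177.998,51.410) → (171.339,53.125) → (167.844,59.046) → (169.559,65.705) (closed)

[3] `<path>` open polyline, #ff00ff→engrave S170 F2982: (111.158,163.404) → (106.645,77.176) → (76.352,174.281)

[4] `<polyline>` line segment, #000000→score S495 F1818: (108.615,27.913) → (16.847,152.145)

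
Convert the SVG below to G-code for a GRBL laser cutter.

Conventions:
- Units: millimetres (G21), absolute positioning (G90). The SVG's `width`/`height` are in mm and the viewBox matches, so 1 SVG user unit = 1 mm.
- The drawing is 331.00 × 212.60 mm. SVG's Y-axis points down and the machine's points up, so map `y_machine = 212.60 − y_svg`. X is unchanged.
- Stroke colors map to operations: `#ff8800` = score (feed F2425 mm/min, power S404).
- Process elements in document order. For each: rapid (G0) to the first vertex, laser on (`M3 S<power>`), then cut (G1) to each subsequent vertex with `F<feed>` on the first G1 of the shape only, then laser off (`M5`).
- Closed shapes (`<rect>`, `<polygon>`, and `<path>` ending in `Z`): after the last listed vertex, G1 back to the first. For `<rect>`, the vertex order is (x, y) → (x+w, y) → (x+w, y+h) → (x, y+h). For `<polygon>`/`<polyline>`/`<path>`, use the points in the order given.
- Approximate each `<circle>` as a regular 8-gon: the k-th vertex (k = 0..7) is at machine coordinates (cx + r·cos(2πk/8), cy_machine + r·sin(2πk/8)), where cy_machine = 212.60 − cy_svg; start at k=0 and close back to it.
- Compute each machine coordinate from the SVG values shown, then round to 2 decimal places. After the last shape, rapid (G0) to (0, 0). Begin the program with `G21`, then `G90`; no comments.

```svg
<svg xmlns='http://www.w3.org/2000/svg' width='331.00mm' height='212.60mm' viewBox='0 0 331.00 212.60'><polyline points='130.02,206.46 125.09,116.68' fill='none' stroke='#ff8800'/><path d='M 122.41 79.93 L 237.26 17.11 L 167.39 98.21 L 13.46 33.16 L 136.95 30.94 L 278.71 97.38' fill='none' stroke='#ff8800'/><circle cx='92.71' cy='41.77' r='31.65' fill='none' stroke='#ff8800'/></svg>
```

viewBox `0 0 331.00 212.60` with mm width/height → 1 unit = 1 mm. Flip: y_m = 212.60 − y_svg.

**Shape 1** — `<polyline>` line segment, stroke `#ff8800` → score (S404, F2425). Machine vertices: (130.02,6.14) → (125.09,95.92). Open path.

**Shape 2** — `<path>` open polyline, stroke `#ff8800` → score (S404, F2425). Machine vertices: (122.41,132.67) → (237.26,195.49) → (167.39,114.39) → (13.46,179.44) → (136.95,181.66) → (278.71,115.22). Open path.

**Shape 3** — `<circle>` circle, stroke `#ff8800` → score (S404, F2425). Machine vertices: (124.36,170.83) → (115.09,193.21) → (92.71,202.48) → (70.33,193.21) → (61.06,170.83) → (70.33,148.45) → (92.71,139.18) → (115.09,148.45) → (124.36,170.83). Closed: final G1 returns to the first vertex.

G21
G90
G0 X130.02 Y6.14
M3 S404
G1 X125.09 Y95.92 F2425
M5
G0 X122.41 Y132.67
M3 S404
G1 X237.26 Y195.49 F2425
G1 X167.39 Y114.39
G1 X13.46 Y179.44
G1 X136.95 Y181.66
G1 X278.71 Y115.22
M5
G0 X124.36 Y170.83
M3 S404
G1 X115.09 Y193.21 F2425
G1 X92.71 Y202.48
G1 X70.33 Y193.21
G1 X61.06 Y170.83
G1 X70.33 Y148.45
G1 X92.71 Y139.18
G1 X115.09 Y148.45
G1 X124.36 Y170.83
M5
G0 X0.00 Y0.00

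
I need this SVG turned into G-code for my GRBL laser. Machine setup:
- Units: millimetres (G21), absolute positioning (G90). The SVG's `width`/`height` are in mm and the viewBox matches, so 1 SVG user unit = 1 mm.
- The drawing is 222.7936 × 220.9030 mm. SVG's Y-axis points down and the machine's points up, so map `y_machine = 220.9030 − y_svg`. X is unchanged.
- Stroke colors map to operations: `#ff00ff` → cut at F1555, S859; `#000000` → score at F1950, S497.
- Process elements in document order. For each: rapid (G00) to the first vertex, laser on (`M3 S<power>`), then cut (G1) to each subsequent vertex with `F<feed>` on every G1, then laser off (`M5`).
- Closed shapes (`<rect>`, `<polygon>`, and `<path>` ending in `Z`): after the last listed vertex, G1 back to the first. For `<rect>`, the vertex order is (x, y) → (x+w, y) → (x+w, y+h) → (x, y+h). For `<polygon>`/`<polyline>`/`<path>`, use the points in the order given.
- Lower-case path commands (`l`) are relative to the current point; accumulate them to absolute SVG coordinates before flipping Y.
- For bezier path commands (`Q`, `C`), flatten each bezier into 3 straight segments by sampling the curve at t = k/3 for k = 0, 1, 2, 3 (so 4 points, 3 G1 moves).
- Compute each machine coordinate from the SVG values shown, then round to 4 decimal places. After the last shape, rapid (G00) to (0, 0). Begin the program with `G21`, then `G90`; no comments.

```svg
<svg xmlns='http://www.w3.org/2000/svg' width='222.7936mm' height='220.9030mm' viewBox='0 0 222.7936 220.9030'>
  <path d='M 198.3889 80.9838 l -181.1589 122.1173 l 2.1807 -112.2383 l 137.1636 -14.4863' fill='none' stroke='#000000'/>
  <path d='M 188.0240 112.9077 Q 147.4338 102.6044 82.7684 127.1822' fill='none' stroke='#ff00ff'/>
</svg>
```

Since the viewBox matches the mm dimensions, user units are millimetres directly. The only transform is the Y-flip y_m = 220.9030 − y_svg.

Shape 1 is a open polyline drawn with `<path>`. Its stroke #000000 means score at S497, F1950. After flipping Y the toolpath is (198.3889,139.9192) → (17.2300,17.8019) → (19.4107,130.0402) → (156.5743,144.5265).

Shape 2 is a quadratic bezier drawn with `<path>`. Its stroke #ff00ff means cut at S859, F1555. After flipping Y the toolpath is (188.0240,107.9953) → (158.2888,110.9885) → (123.2036,106.2303) → (82.7684,93.7208).

G21
G90
G00 X198.3889 Y139.9192
M3 S497
G1 X17.2300 Y17.8019 F1950
G1 X19.4107 Y130.0402 F1950
G1 X156.5743 Y144.5265 F1950
M5
G00 X188.0240 Y107.9953
M3 S859
G1 X158.2888 Y110.9885 F1555
G1 X123.2036 Y106.2303 F1555
G1 X82.7684 Y93.7208 F1555
M5
G00 X0.0000 Y0.0000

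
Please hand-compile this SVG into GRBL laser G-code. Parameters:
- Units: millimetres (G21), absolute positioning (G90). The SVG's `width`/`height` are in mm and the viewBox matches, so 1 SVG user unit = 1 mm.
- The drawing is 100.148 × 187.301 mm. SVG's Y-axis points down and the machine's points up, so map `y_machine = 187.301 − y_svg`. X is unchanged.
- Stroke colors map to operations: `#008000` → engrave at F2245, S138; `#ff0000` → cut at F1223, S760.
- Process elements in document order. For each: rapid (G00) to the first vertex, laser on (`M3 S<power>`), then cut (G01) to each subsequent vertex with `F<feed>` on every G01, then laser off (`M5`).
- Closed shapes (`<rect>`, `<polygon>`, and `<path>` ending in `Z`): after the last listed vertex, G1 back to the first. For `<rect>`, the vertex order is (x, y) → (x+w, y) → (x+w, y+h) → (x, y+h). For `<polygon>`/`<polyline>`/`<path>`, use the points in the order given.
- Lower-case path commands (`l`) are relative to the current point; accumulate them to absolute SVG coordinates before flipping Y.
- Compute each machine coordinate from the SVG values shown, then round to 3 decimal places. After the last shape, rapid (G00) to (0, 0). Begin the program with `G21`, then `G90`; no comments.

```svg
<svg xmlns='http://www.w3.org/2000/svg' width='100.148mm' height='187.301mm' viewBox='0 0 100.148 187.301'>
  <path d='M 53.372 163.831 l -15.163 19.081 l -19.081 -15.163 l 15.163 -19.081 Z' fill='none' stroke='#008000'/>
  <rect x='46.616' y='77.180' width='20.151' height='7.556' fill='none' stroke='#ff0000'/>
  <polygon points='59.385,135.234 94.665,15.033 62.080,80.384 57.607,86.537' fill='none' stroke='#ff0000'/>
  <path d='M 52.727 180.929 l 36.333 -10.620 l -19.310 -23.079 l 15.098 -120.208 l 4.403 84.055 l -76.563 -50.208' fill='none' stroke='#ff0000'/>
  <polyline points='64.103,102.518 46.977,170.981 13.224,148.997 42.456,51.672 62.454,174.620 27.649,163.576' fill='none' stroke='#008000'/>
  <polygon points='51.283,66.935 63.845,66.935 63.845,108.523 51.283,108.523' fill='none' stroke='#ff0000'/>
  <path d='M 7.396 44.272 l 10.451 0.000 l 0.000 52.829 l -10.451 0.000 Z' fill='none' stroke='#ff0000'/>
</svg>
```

viewBox `0 0 100.148 187.301` with mm width/height → 1 unit = 1 mm. Flip: y_m = 187.301 − y_svg.

**Shape 1** — `<path>` regular polygon, stroke `#008000` → engrave (S138, F2245). Machine vertices: (53.372,23.470) → (38.209,4.389) → (19.128,19.552) → (34.291,38.633) → (53.372,23.470). Closed: final G1 returns to the first vertex.

**Shape 2** — `<rect>` rectangle, stroke `#ff0000` → cut (S760, F1223). Machine vertices: (46.616,110.121) → (66.767,110.121) → (66.767,102.565) → (46.616,102.565) → (46.616,110.121). Closed: final G1 returns to the first vertex.

**Shape 3** — `<polygon>` closed polygon, stroke `#ff0000` → cut (S760, F1223). Machine vertices: (59.385,52.067) → (94.665,172.268) → (62.080,106.917) → (57.607,100.764) → (59.385,52.067). Closed: final G1 returns to the first vertex.

**Shape 4** — `<path>` open polyline, stroke `#ff0000` → cut (S760, F1223). Machine vertices: (52.727,6.372) → (89.060,16.992) → (69.750,40.071) → (84.848,160.279) → (89.251,76.224) → (12.688,126.432). Open path.

**Shape 5** — `<polyline>` open polyline, stroke `#008000` → engrave (S138, F2245). Machine vertices: (64.103,84.783) → (46.977,16.320) → (13.224,38.304) → (42.456,135.629) → (62.454,12.681) → (27.649,23.725). Open path.

**Shape 6** — `<polygon>` rectangle, stroke `#ff0000` → cut (S760, F1223). Machine vertices: (51.283,120.366) → (63.845,120.366) → (63.845,78.778) → (51.283,78.778) → (51.283,120.366). Closed: final G1 returns to the first vertex.

**Shape 7** — `<path>` rectangle, stroke `#ff0000` → cut (S760, F1223). Machine vertices: (7.396,143.029) → (17.847,143.029) → (17.847,90.200) → (7.396,90.200) → (7.396,143.029). Closed: final G1 returns to the first vertex.

G21
G90
G00 X53.372 Y23.470
M3 S138
G01 X38.209 Y4.389 F2245
G01 X19.128 Y19.552 F2245
G01 X34.291 Y38.633 F2245
G01 X53.372 Y23.470 F2245
M5
G00 X46.616 Y110.121
M3 S760
G01 X66.767 Y110.121 F1223
G01 X66.767 Y102.565 F1223
G01 X46.616 Y102.565 F1223
G01 X46.616 Y110.121 F1223
M5
G00 X59.385 Y52.067
M3 S760
G01 X94.665 Y172.268 F1223
G01 X62.080 Y106.917 F1223
G01 X57.607 Y100.764 F1223
G01 X59.385 Y52.067 F1223
M5
G00 X52.727 Y6.372
M3 S760
G01 X89.060 Y16.992 F1223
G01 X69.750 Y40.071 F1223
G01 X84.848 Y160.279 F1223
G01 X89.251 Y76.224 F1223
G01 X12.688 Y126.432 F1223
M5
G00 X64.103 Y84.783
M3 S138
G01 X46.977 Y16.320 F2245
G01 X13.224 Y38.304 F2245
G01 X42.456 Y135.629 F2245
G01 X62.454 Y12.681 F2245
G01 X27.649 Y23.725 F2245
M5
G00 X51.283 Y120.366
M3 S760
G01 X63.845 Y120.366 F1223
G01 X63.845 Y78.778 F1223
G01 X51.283 Y78.778 F1223
G01 X51.283 Y120.366 F1223
M5
G00 X7.396 Y143.029
M3 S760
G01 X17.847 Y143.029 F1223
G01 X17.847 Y90.200 F1223
G01 X7.396 Y90.200 F1223
G01 X7.396 Y143.029 F1223
M5
G00 X0.000 Y0.000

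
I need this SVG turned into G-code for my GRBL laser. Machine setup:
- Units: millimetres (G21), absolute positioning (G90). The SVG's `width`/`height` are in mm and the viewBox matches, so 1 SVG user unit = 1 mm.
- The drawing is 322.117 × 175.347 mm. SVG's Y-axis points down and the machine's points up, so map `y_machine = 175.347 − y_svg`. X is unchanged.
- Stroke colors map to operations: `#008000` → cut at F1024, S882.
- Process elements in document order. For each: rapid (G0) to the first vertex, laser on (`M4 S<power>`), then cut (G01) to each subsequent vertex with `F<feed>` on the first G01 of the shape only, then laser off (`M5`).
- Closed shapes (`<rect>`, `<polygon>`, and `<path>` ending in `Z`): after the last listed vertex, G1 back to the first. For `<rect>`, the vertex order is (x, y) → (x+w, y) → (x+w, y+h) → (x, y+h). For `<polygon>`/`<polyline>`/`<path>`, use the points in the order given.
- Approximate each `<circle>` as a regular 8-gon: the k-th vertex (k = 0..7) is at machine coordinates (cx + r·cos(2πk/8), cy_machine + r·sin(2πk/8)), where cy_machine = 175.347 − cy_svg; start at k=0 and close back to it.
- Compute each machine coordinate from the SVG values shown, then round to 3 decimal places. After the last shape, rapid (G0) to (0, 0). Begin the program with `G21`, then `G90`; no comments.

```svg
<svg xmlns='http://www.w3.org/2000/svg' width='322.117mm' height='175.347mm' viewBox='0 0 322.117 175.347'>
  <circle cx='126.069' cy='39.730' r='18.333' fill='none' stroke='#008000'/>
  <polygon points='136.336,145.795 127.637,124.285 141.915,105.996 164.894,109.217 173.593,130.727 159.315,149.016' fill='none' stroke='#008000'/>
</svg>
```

G21
G90
G0 X144.402 Y135.617
M4 S882
G01 X139.032 Y148.580 F1024
G01 X126.069 Y153.950
G01 X113.106 Y148.580
G01 X107.736 Y135.617
G01 X113.106 Y122.654
G01 X126.069 Y117.284
G01 X139.032 Y122.654
G01 X144.402 Y135.617
M5
G0 X136.336 Y29.552
M4 S882
G01 X127.637 Y51.062 F1024
G01 X141.915 Y69.351
G01 X164.894 Y66.130
G01 X173.593 Y44.620
G01 X159.315 Y26.331
G01 X136.336 Y29.552
M5
G0 X0.000 Y0.000

Since the viewBox matches the mm dimensions, user units are millimetres directly. The only transform is the Y-flip y_m = 175.347 − y_svg.

Shape 1 is a circle drawn with `<circle>`. Its stroke #008000 means cut at S882, F1024. After flipping Y the toolpath is (144.402,135.617) → (139.032,148.580) → (126.069,153.950) → (113.106,148.580) → (107.736,135.617) → (113.106,122.654) → (126.069,117.284) → (139.032,122.654) → (144.402,135.617), returning to the start.

Shape 2 is a regular polygon drawn with `<polygon>`. Its stroke #008000 means cut at S882, F1024. After flipping Y the toolpath is (136.336,29.552) → (127.637,51.062) → (141.915,69.351) → (164.894,66.130) → (173.593,44.620) → (159.315,26.331) → (136.336,29.552), returning to the start.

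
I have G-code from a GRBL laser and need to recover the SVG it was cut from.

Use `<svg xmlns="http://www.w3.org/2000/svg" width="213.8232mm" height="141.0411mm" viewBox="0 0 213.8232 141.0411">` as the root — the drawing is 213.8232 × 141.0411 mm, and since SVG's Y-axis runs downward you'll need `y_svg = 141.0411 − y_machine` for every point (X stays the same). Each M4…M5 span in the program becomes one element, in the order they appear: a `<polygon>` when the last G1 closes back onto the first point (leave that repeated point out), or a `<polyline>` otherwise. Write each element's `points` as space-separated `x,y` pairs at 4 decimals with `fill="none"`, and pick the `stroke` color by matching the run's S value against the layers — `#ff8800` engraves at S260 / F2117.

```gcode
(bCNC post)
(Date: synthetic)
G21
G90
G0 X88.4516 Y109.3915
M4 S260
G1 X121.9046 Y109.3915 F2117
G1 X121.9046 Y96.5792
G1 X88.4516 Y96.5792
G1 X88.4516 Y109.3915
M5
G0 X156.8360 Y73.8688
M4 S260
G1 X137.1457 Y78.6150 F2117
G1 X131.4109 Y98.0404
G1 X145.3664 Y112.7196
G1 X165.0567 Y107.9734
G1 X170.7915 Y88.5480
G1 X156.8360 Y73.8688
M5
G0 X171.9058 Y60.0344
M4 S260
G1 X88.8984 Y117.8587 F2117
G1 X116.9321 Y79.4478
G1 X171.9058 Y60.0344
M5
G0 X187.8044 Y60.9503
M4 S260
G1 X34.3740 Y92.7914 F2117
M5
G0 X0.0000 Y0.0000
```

<svg xmlns="http://www.w3.org/2000/svg" width="213.8232mm" height="141.0411mm" viewBox="0 0 213.8232 141.0411">
  <polygon points="88.4516,31.6496 121.9046,31.6496 121.9046,44.4619 88.4516,44.4619" fill="none" stroke="#ff8800"/>
  <polygon points="156.8360,67.1723 137.1457,62.4261 131.4109,43.0007 145.3664,28.3215 165.0567,33.0677 170.7915,52.4931" fill="none" stroke="#ff8800"/>
  <polygon points="171.9058,81.0067 88.8984,23.1824 116.9321,61.5933" fill="none" stroke="#ff8800"/>
  <polyline points="187.8044,80.0908 34.3740,48.2497" fill="none" stroke="#ff8800"/>
</svg>

Each laser-on run becomes one SVG element. Flip Y back into SVG space with y_svg = 141.0411 − y_machine. Every run uses S260, so all elements get stroke `#ff8800` (engrave).

Run 1: The run returns to its start, so emit a `<polygon>` with points (Y-flipped): 88.4516,31.6496 121.9046,31.6496 121.9046,44.4619 88.4516,44.4619.

Run 2: The run returns to its start, so emit a `<polygon>` with points (Y-flipped): 156.8360,67.1723 137.1457,62.4261 131.4109,43.0007 145.3664,28.3215 165.0567,33.0677 170.7915,52.4931.

Run 3: The run returns to its start, so emit a `<polygon>` with points (Y-flipped): 171.9058,81.0067 88.8984,23.1824 116.9321,61.5933.

Run 4: The run is open, so emit a `<polyline>` with points (Y-flipped): 187.8044,80.0908 34.3740,48.2497.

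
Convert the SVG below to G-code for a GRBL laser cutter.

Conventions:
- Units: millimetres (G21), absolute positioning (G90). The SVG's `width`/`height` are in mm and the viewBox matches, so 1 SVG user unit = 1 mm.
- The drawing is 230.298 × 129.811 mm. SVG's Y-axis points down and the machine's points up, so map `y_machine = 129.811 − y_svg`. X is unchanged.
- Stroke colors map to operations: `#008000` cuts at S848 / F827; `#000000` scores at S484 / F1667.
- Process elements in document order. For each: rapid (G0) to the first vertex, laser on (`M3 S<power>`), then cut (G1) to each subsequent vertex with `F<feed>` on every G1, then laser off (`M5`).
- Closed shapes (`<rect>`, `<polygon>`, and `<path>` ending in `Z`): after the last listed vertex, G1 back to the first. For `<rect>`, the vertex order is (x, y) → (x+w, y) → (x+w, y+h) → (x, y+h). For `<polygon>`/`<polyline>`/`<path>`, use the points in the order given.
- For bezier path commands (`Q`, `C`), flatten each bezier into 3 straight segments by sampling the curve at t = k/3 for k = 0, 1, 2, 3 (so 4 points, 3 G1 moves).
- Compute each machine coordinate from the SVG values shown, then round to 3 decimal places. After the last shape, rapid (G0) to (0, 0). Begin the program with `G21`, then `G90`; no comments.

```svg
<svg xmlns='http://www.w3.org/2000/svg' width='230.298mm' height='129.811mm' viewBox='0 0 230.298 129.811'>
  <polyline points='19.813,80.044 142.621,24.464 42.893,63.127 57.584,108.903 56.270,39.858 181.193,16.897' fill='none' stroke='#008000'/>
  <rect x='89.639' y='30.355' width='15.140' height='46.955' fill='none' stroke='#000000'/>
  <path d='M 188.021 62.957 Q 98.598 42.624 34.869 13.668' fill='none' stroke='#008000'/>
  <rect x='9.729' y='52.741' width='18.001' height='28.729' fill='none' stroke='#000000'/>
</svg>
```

Since the viewBox matches the mm dimensions, user units are millimetres directly. The only transform is the Y-flip y_m = 129.811 − y_svg.

Shape 1 is a open polyline drawn with `<polyline>`. Its stroke #008000 means cut at S848, F827. After flipping Y the toolpath is (19.813,49.767) → (142.621,105.347) → (42.893,66.684) → (57.584,20.908) → (56.270,89.953) → (181.193,112.914).

Shape 2 is a rectangle drawn with `<rect>`. Its stroke #000000 means score at S484, F1667. After flipping Y the toolpath is (89.639,99.456) → (104.779,99.456) → (104.779,52.501) → (89.639,52.501) → (89.639,99.456), returning to the start.

Shape 3 is a quadratic bezier drawn with `<path>`. Its stroke #008000 means cut at S848, F827. After flipping Y the toolpath is (188.021,66.854) → (131.261,81.367) → (80.210,97.797) → (34.869,116.143).

Shape 4 is a rectangle drawn with `<rect>`. Its stroke #000000 means score at S484, F1667. After flipping Y the toolpath is (9.729,77.070) → (27.730,77.070) → (27.730,48.341) → (9.729,48.341) → (9.729,77.070), returning to the start.

G21
G90
G0 X19.813 Y49.767
M3 S848
G1 X142.621 Y105.347 F827
G1 X42.893 Y66.684 F827
G1 X57.584 Y20.908 F827
G1 X56.270 Y89.953 F827
G1 X181.193 Y112.914 F827
M5
G0 X89.639 Y99.456
M3 S484
G1 X104.779 Y99.456 F1667
G1 X104.779 Y52.501 F1667
G1 X89.639 Y52.501 F1667
G1 X89.639 Y99.456 F1667
M5
G0 X188.021 Y66.854
M3 S848
G1 X131.261 Y81.367 F827
G1 X80.210 Y97.797 F827
G1 X34.869 Y116.143 F827
M5
G0 X9.729 Y77.070
M3 S484
G1 X27.730 Y77.070 F1667
G1 X27.730 Y48.341 F1667
G1 X9.729 Y48.341 F1667
G1 X9.729 Y77.070 F1667
M5
G0 X0.000 Y0.000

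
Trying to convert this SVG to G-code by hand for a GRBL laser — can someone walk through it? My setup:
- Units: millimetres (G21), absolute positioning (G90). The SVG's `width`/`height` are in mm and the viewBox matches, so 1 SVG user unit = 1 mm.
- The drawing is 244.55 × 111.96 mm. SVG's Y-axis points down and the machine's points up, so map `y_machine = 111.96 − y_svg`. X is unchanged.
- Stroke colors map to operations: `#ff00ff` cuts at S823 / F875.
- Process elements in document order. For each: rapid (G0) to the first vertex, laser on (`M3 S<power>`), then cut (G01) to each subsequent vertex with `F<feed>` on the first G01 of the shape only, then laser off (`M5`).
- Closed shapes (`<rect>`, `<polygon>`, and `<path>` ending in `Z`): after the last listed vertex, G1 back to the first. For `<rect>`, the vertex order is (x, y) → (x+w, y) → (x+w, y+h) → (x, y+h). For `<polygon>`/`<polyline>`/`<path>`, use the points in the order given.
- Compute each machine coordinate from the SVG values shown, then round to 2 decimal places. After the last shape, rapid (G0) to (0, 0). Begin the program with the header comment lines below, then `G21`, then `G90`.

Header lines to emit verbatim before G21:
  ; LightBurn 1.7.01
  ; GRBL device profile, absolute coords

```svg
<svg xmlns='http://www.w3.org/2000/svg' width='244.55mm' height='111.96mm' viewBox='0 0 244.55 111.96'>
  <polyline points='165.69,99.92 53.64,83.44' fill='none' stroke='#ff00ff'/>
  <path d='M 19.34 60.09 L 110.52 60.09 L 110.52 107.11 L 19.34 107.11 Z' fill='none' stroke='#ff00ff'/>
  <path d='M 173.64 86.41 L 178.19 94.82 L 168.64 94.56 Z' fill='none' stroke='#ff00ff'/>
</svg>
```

Since the viewBox matches the mm dimensions, user units are millimetres directly. The only transform is the Y-flip y_m = 111.96 − y_svg.

Shape 1 is a line segment drawn with `<polyline>`. Its stroke #ff00ff means cut at S823, F875. After flipping Y the toolpath is (165.69,12.04) → (53.64,28.52).

Shape 2 is a rectangle drawn with `<path>`. Its stroke #ff00ff means cut at S823, F875. After flipping Y the toolpath is (19.34,51.87) → (110.52,51.87) → (110.52,4.85) → (19.34,4.85) → (19.34,51.87), returning to the start.

Shape 3 is a regular polygon drawn with `<path>`. Its stroke #ff00ff means cut at S823, F875. After flipping Y the toolpath is (173.64,25.55) → (178.19,17.14) → (168.64,17.40) → (173.64,25.55), returning to the start.

; LightBurn 1.7.01
; GRBL device profile, absolute coords
G21
G90
G0 X165.69 Y12.04
M3 S823
G01 X53.64 Y28.52 F875
M5
G0 X19.34 Y51.87
M3 S823
G01 X110.52 Y51.87 F875
G01 X110.52 Y4.85
G01 X19.34 Y4.85
G01 X19.34 Y51.87
M5
G0 X173.64 Y25.55
M3 S823
G01 X178.19 Y17.14 F875
G01 X168.64 Y17.40
G01 X173.64 Y25.55
M5
G0 X0.00 Y0.00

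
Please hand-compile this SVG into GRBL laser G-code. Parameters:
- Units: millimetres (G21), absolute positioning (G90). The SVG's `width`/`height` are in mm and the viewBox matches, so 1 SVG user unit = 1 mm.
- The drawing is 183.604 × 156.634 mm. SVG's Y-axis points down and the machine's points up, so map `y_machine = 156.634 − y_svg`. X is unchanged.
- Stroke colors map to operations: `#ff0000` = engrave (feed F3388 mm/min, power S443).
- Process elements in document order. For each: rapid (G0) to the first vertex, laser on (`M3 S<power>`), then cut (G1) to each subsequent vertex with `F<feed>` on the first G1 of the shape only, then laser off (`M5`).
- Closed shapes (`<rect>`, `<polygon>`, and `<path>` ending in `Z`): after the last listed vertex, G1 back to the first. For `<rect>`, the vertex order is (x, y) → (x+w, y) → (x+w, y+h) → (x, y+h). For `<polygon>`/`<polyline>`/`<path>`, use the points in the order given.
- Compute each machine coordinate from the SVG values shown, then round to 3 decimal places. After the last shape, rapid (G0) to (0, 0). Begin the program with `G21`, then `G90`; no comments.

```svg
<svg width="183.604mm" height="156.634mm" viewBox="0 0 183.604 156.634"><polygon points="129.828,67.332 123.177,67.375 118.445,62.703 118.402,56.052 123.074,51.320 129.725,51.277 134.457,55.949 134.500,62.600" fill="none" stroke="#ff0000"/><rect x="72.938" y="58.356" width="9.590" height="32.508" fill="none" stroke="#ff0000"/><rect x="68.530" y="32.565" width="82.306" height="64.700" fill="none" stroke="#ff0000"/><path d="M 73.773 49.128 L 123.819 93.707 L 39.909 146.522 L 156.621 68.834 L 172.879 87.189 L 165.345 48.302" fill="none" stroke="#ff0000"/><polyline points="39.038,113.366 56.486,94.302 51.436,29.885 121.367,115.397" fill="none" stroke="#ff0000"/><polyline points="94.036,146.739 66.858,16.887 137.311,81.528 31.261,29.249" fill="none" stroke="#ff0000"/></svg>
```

G21
G90
G0 X129.828 Y89.302
M3 S443
G1 X123.177 Y89.259 F3388
G1 X118.445 Y93.931
G1 X118.402 Y100.582
G1 X123.074 Y105.314
G1 X129.725 Y105.357
G1 X134.457 Y100.685
G1 X134.500 Y94.034
G1 X129.828 Y89.302
M5
G0 X72.938 Y98.278
M3 S443
G1 X82.528 Y98.278 F3388
G1 X82.528 Y65.770
G1 X72.938 Y65.770
G1 X72.938 Y98.278
M5
G0 X68.530 Y124.069
M3 S443
G1 X150.836 Y124.069 F3388
G1 X150.836 Y59.369
G1 X68.530 Y59.369
G1 X68.530 Y124.069
M5
G0 X73.773 Y107.506
M3 S443
G1 X123.819 Y62.927 F3388
G1 X39.909 Y10.112
G1 X156.621 Y87.800
G1 X172.879 Y69.445
G1 X165.345 Y108.332
M5
G0 X39.038 Y43.268
M3 S443
G1 X56.486 Y62.332 F3388
G1 X51.436 Y126.749
G1 X121.367 Y41.237
M5
G0 X94.036 Y9.895
M3 S443
G1 X66.858 Y139.747 F3388
G1 X137.311 Y75.106
G1 X31.261 Y127.385
M5
G0 X0.000 Y0.000

Since the viewBox matches the mm dimensions, user units are millimetres directly. The only transform is the Y-flip y_m = 156.634 − y_svg.

Shape 1 is a regular polygon drawn with `<polygon>`. Its stroke #ff0000 means engrave at S443, F3388. After flipping Y the toolpath is (129.828,89.302) → (123.177,89.259) → (118.445,93.931) → (118.402,100.582) → (123.074,105.314) → (129.725,105.357) → (134.457,100.685) → (134.500,94.034) → (129.828,89.302), returning to the start.

Shape 2 is a rectangle drawn with `<rect>`. Its stroke #ff0000 means engrave at S443, F3388. After flipping Y the toolpath is (72.938,98.278) → (82.528,98.278) → (82.528,65.770) → (72.938,65.770) → (72.938,98.278), returning to the start.

Shape 3 is a rectangle drawn with `<rect>`. Its stroke #ff0000 means engrave at S443, F3388. After flipping Y the toolpath is (68.530,124.069) → (150.836,124.069) → (150.836,59.369) → (68.530,59.369) → (68.530,124.069), returning to the start.

Shape 4 is a open polyline drawn with `<path>`. Its stroke #ff0000 means engrave at S443, F3388. After flipping Y the toolpath is (73.773,107.506) → (123.819,62.927) → (39.909,10.112) → (156.621,87.800) → (172.879,69.445) → (165.345,108.332).

Shape 5 is a open polyline drawn with `<polyline>`. Its stroke #ff0000 means engrave at S443, F3388. After flipping Y the toolpath is (39.038,43.268) → (56.486,62.332) → (51.436,126.749) → (121.367,41.237).

Shape 6 is a open polyline drawn with `<polyline>`. Its stroke #ff0000 means engrave at S443, F3388. After flipping Y the toolpath is (94.036,9.895) → (66.858,139.747) → (137.311,75.106) → (31.261,127.385).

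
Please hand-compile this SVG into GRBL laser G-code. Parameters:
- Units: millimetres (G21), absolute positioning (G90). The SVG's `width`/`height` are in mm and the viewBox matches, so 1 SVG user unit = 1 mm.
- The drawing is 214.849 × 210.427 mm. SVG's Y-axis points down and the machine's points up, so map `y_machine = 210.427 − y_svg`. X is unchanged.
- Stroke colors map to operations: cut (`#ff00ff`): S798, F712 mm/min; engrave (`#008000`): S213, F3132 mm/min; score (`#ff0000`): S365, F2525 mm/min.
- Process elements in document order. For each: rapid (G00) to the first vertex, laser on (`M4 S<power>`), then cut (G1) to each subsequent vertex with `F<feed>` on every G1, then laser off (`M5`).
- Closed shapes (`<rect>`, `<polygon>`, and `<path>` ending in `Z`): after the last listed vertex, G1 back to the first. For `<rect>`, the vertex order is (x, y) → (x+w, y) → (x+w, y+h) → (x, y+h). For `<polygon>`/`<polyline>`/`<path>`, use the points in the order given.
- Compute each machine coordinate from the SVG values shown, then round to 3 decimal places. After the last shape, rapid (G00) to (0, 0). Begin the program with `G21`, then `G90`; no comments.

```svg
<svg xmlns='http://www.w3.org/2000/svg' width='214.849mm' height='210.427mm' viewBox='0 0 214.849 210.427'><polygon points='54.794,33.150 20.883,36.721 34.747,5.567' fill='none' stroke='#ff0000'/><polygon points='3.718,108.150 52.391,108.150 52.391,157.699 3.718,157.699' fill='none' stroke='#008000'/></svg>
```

G21
G90
G00 X54.794 Y177.277
M4 S365
G1 X20.883 Y173.706 F2525
G1 X34.747 Y204.860 F2525
G1 X54.794 Y177.277 F2525
M5
G00 X3.718 Y102.277
M4 S213
G1 X52.391 Y102.277 F3132
G1 X52.391 Y52.728 F3132
G1 X3.718 Y52.728 F3132
G1 X3.718 Y102.277 F3132
M5
G00 X0.000 Y0.000

1 u = 1 mm; y_m = 210.427 − y.

[1] `<polygon>` regular polygon, #ff0000→score S365 F2525: (54.794,177.277) → (20.883,173.706) → (34.747,204.860) → (54.794,177.277) (closed)

[2] `<polygon>` rectangle, #008000→engrave S213 F3132: (3.718,102.277) → (52.391,102.277) → (52.391,52.728) → (3.718,52.728) → (3.718,102.277) (closed)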